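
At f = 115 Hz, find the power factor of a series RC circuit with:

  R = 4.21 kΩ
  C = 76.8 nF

Step 1 — Angular frequency: ω = 2π·f = 2π·115 = 722.6 rad/s.
Step 2 — Component impedances:
  R: Z = R = 4210 Ω
  C: Z = 1/(jωC) = -j/(ω·C) = 0 - j1.802e+04 Ω
Step 3 — Series combination: Z_total = R + C = 4210 - j1.802e+04 Ω = 1.851e+04∠-76.9° Ω.
Step 4 — Power factor: PF = cos(φ) = Re(Z)/|Z| = 4210/18506 = 0.2275.
Step 5 — Type: Im(Z) = -1.802e+04 ⇒ leading (phase φ = -76.9°).

PF = 0.2275 (leading, φ = -76.9°)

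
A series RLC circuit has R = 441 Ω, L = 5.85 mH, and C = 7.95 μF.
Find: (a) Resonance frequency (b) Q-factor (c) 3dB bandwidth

Step 1 — Resonance: ω₀ = 1/√(LC) = 1/√(0.00585·7.95e-06) = 4637 rad/s.
Step 2 — f₀ = ω₀/(2π) = 738 Hz.
Step 3 — Series Q: Q = ω₀L/R = 4637·0.00585/441 = 0.06151.
Step 4 — Bandwidth: Δω = ω₀/Q = 7.538e+04 rad/s; BW = Δω/(2π) = 1.2e+04 Hz.

(a) f₀ = 738 Hz  (b) Q = 0.06151  (c) BW = 1.2e+04 Hz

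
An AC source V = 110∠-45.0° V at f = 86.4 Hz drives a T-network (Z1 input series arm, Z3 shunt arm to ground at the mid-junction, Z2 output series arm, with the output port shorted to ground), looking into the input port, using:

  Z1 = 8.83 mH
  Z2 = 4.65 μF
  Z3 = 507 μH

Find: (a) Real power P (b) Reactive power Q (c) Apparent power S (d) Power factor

Step 1 — Angular frequency: ω = 2π·f = 2π·86.4 = 542.9 rad/s.
Step 2 — Component impedances:
  Z1: Z = jωL = j·542.9·0.00883 = 0 + j4.794 Ω
  Z2: Z = 1/(jωC) = -j/(ω·C) = 0 - j396.1 Ω
  Z3: Z = jωL = j·542.9·0.000507 = 0 + j0.2752 Ω
Step 3 — With the output port shorted to ground, the output series arm Z2 runs from the junction to ground; the shunt arm Z3 also runs from the junction to ground. They appear in parallel: Z3 || Z2 = 0 + j0.2754 Ω.
Step 4 — Series with input arm Z1: Z_in = Z1 + (Z3 || Z2) = 0 + j5.069 Ω = 5.069∠90.0° Ω.
Step 5 — Source phasor: V = 110∠-45.0° V = 77.78 - j77.78 V.
Step 6 — Current: I = V / Z = -15.34 - j15.34 A = 21.7∠-135.0° A.
Step 7 — Complex power: S = V·I* = 0 + j2387 VA.
Step 8 — Real power: P = Re(S) = 0 W.
Step 9 — Reactive power: Q = Im(S) = 2387 VAR.
Step 10 — Apparent power: |S| = 2387 VA.
Step 11 — Power factor: PF = P/|S| = 0 (lagging).

(a) P = 0 W  (b) Q = 2387 VAR  (c) S = 2387 VA  (d) PF = 0 (lagging)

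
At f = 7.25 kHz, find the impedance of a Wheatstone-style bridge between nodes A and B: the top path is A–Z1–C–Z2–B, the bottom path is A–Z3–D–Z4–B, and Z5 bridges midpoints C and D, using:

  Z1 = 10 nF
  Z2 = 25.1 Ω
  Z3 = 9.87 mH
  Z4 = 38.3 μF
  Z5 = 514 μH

Step 1 — Angular frequency: ω = 2π·f = 2π·7250 = 4.555e+04 rad/s.
Step 2 — Component impedances:
  Z1: Z = 1/(jωC) = -j/(ω·C) = 0 - j2195 Ω
  Z2: Z = R = 25.1 Ω
  Z3: Z = jωL = j·4.555e+04·0.00987 = 0 + j449.6 Ω
  Z4: Z = 1/(jωC) = -j/(ω·C) = 0 - j0.5732 Ω
  Z5: Z = jωL = j·4.555e+04·0.000514 = 0 + j23.41 Ω
Step 3 — Bridge requires nodal analysis (the Z5 bridge couples midpoints C and D, so the two paths cannot be reduced to a simple series/parallel combination). Setting node B to ground and injecting 1 A at node A, the 3-node admittance system at A, C, D solves to V_A = Z_AB = 0.9619 + j565.5 Ω = 565.5∠89.9° Ω.

Z = 0.9619 + j565.5 Ω = 565.5∠89.9° Ω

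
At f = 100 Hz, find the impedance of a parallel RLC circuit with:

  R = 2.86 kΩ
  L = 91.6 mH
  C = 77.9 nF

Step 1 — Angular frequency: ω = 2π·f = 2π·100 = 628.3 rad/s.
Step 2 — Component impedances:
  R: Z = R = 2860 Ω
  L: Z = jωL = j·628.3·0.0916 = 0 + j57.55 Ω
  C: Z = 1/(jωC) = -j/(ω·C) = 0 - j2.043e+04 Ω
Step 3 — Parallel combination: 1/Z_total = 1/R + 1/L + 1/C; Z_total = 1.164 + j57.69 Ω = 57.7∠88.8° Ω.

Z = 1.164 + j57.69 Ω = 57.7∠88.8° Ω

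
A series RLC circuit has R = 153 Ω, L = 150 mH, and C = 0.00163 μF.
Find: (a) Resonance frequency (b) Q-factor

Step 1 — Resonance condition Im(Z)=0 gives ω₀ = 1/√(LC).
Step 2 — ω₀ = 1/√(0.15·1.63e-09) = 6.395e+04 rad/s.
Step 3 — f₀ = ω₀/(2π) = 1.018e+04 Hz.
Step 4 — Series Q: Q = ω₀L/R = 6.395e+04·0.15/153 = 62.7.

(a) f₀ = 1.018e+04 Hz  (b) Q = 62.7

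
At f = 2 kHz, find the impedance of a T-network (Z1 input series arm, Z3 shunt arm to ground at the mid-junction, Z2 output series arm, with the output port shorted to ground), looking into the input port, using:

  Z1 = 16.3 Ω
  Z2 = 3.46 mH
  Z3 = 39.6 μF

Step 1 — Angular frequency: ω = 2π·f = 2π·2000 = 1.257e+04 rad/s.
Step 2 — Component impedances:
  Z1: Z = R = 16.3 Ω
  Z2: Z = jωL = j·1.257e+04·0.00346 = 0 + j43.48 Ω
  Z3: Z = 1/(jωC) = -j/(ω·C) = 0 - j2.01 Ω
Step 3 — With the output port shorted to ground, the output series arm Z2 runs from the junction to ground; the shunt arm Z3 also runs from the junction to ground. They appear in parallel: Z3 || Z2 = 0 - j2.107 Ω.
Step 4 — Series with input arm Z1: Z_in = Z1 + (Z3 || Z2) = 16.3 - j2.107 Ω = 16.44∠-7.4° Ω.

Z = 16.3 - j2.107 Ω = 16.44∠-7.4° Ω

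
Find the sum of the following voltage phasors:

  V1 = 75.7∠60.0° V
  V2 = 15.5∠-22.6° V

Step 1 — Convert each phasor to rectangular form:
  V1 = 75.7·(cos(60.0°) + j·sin(60.0°)) = 37.85 + j65.56 V
  V2 = 15.5·(cos(-22.6°) + j·sin(-22.6°)) = 14.31 - j5.957 V
Step 2 — Sum components: V_total = 52.16 + j59.6 V.
Step 3 — Convert to polar: |V_total| = 79.2 V, ∠V_total = 48.8°.

V_total = 79.2∠48.8° V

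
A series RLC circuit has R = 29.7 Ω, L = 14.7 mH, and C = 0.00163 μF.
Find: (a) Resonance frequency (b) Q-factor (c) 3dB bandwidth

Step 1 — Resonance: ω₀ = 1/√(LC) = 1/√(0.0147·1.63e-09) = 2.043e+05 rad/s.
Step 2 — f₀ = ω₀/(2π) = 3.251e+04 Hz.
Step 3 — Series Q: Q = ω₀L/R = 2.043e+05·0.0147/29.7 = 101.1.
Step 4 — Bandwidth: Δω = ω₀/Q = 2020 rad/s; BW = Δω/(2π) = 321.6 Hz.

(a) f₀ = 3.251e+04 Hz  (b) Q = 101.1  (c) BW = 321.6 Hz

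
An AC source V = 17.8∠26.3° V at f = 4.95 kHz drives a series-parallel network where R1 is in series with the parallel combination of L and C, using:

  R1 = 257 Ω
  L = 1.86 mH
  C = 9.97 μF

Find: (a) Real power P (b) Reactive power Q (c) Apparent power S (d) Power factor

Step 1 — Angular frequency: ω = 2π·f = 2π·4950 = 3.11e+04 rad/s.
Step 2 — Component impedances:
  R1: Z = R = 257 Ω
  L: Z = jωL = j·3.11e+04·0.00186 = 0 + j57.85 Ω
  C: Z = 1/(jωC) = -j/(ω·C) = 0 - j3.225 Ω
Step 3 — Parallel branch: L || C = 1/(1/L + 1/C) = 0 - j3.415 Ω.
Step 4 — Series with R1: Z_total = R1 + (L || C) = 257 - j3.415 Ω = 257∠-0.8° Ω.
Step 5 — Source phasor: V = 17.8∠26.3° V = 15.96 + j7.887 V.
Step 6 — Current: I = V / Z = 0.06167 + j0.03151 A = 0.06925∠27.1° A.
Step 7 — Complex power: S = V·I* = 1.233 - j0.01638 VA.
Step 8 — Real power: P = Re(S) = 1.233 W.
Step 9 — Reactive power: Q = Im(S) = -0.01638 VAR.
Step 10 — Apparent power: |S| = 1.233 VA.
Step 11 — Power factor: PF = P/|S| = 0.9999 (leading).

(a) P = 1.233 W  (b) Q = -0.01638 VAR  (c) S = 1.233 VA  (d) PF = 0.9999 (leading)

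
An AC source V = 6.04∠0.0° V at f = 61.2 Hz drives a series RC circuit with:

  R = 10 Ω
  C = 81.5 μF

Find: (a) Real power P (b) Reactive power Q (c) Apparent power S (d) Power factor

Step 1 — Angular frequency: ω = 2π·f = 2π·61.2 = 384.5 rad/s.
Step 2 — Component impedances:
  R: Z = R = 10 Ω
  C: Z = 1/(jωC) = -j/(ω·C) = 0 - j31.91 Ω
Step 3 — Series combination: Z_total = R + C = 10 - j31.91 Ω = 33.44∠-72.6° Ω.
Step 4 — Source phasor: V = 6.04∠0.0° V = 6.04 V.
Step 5 — Current: I = V / Z = 0.05402 + j0.1724 A = 0.1806∠72.6° A.
Step 6 — Complex power: S = V·I* = 0.3263 - j1.041 VA.
Step 7 — Real power: P = Re(S) = 0.3263 W.
Step 8 — Reactive power: Q = Im(S) = -1.041 VAR.
Step 9 — Apparent power: |S| = 1.091 VA.
Step 10 — Power factor: PF = P/|S| = 0.2991 (leading).

(a) P = 0.3263 W  (b) Q = -1.041 VAR  (c) S = 1.091 VA  (d) PF = 0.2991 (leading)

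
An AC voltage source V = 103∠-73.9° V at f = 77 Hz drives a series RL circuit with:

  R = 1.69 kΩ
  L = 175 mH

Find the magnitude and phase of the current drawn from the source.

Step 1 — Angular frequency: ω = 2π·f = 2π·77 = 483.8 rad/s.
Step 2 — Component impedances:
  R: Z = R = 1690 Ω
  L: Z = jωL = j·483.8·0.175 = 0 + j84.67 Ω
Step 3 — Series combination: Z_total = R + L = 1690 + j84.67 Ω = 1692∠2.9° Ω.
Step 4 — Source phasor: V = 103∠-73.9° V = 28.56 - j98.96 V.
Step 5 — Ohm's law: I = V / Z_total = (28.56 - j98.96) / (1690 + j84.67) = 0.01393 - j0.05925 A.
Step 6 — Convert to polar: |I| = 0.06087 A, ∠I = -76.8°.

I = 0.06087∠-76.8° A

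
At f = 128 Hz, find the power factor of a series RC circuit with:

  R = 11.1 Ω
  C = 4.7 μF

Step 1 — Angular frequency: ω = 2π·f = 2π·128 = 804.2 rad/s.
Step 2 — Component impedances:
  R: Z = R = 11.1 Ω
  C: Z = 1/(jωC) = -j/(ω·C) = 0 - j264.6 Ω
Step 3 — Series combination: Z_total = R + C = 11.1 - j264.6 Ω = 264.8∠-87.6° Ω.
Step 4 — Power factor: PF = cos(φ) = Re(Z)/|Z| = 11.1/264.8 = 0.04192.
Step 5 — Type: Im(Z) = -264.6 ⇒ leading (phase φ = -87.6°).

PF = 0.04192 (leading, φ = -87.6°)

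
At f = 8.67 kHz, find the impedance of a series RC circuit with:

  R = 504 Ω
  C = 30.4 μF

Step 1 — Angular frequency: ω = 2π·f = 2π·8670 = 5.448e+04 rad/s.
Step 2 — Component impedances:
  R: Z = R = 504 Ω
  C: Z = 1/(jωC) = -j/(ω·C) = 0 - j0.6038 Ω
Step 3 — Series combination: Z_total = R + C = 504 - j0.6038 Ω = 504∠-0.1° Ω.

Z = 504 - j0.6038 Ω = 504∠-0.1° Ω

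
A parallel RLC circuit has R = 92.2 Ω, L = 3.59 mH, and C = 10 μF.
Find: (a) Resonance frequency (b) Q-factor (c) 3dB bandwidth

Step 1 — Resonance: ω₀ = 1/√(LC) = 1/√(0.00359·1e-05) = 5278 rad/s.
Step 2 — f₀ = ω₀/(2π) = 840 Hz.
Step 3 — Parallel Q: Q = R/(ω₀L) = 92.2/(5278·0.00359) = 4.866.
Step 4 — Bandwidth: Δω = ω₀/Q = 1085 rad/s; BW = Δω/(2π) = 172.6 Hz.

(a) f₀ = 840 Hz  (b) Q = 4.866  (c) BW = 172.6 Hz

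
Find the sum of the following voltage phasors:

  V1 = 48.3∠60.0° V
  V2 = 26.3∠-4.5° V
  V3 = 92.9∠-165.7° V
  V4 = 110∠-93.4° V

Step 1 — Convert each phasor to rectangular form:
  V1 = 48.3·(cos(60.0°) + j·sin(60.0°)) = 24.15 + j41.83 V
  V2 = 26.3·(cos(-4.5°) + j·sin(-4.5°)) = 26.22 - j2.063 V
  V3 = 92.9·(cos(-165.7°) + j·sin(-165.7°)) = -90.02 - j22.95 V
  V4 = 110·(cos(-93.4°) + j·sin(-93.4°)) = -6.524 - j109.8 V
Step 2 — Sum components: V_total = -46.18 - j92.99 V.
Step 3 — Convert to polar: |V_total| = 103.8 V, ∠V_total = -116.4°.

V_total = 103.8∠-116.4° V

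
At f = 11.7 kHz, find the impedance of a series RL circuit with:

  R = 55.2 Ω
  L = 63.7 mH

Step 1 — Angular frequency: ω = 2π·f = 2π·1.17e+04 = 7.351e+04 rad/s.
Step 2 — Component impedances:
  R: Z = R = 55.2 Ω
  L: Z = jωL = j·7.351e+04·0.0637 = 0 + j4683 Ω
Step 3 — Series combination: Z_total = R + L = 55.2 + j4683 Ω = 4683∠89.3° Ω.

Z = 55.2 + j4683 Ω = 4683∠89.3° Ω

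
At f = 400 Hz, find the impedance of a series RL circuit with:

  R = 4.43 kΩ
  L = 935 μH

Step 1 — Angular frequency: ω = 2π·f = 2π·400 = 2513 rad/s.
Step 2 — Component impedances:
  R: Z = R = 4430 Ω
  L: Z = jωL = j·2513·0.000935 = 0 + j2.35 Ω
Step 3 — Series combination: Z_total = R + L = 4430 + j2.35 Ω = 4430∠0.0° Ω.

Z = 4430 + j2.35 Ω = 4430∠0.0° Ω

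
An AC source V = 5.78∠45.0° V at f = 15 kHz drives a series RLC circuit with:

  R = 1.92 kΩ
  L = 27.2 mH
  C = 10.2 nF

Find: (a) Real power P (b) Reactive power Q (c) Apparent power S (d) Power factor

Step 1 — Angular frequency: ω = 2π·f = 2π·1.5e+04 = 9.425e+04 rad/s.
Step 2 — Component impedances:
  R: Z = R = 1920 Ω
  L: Z = jωL = j·9.425e+04·0.0272 = 0 + j2564 Ω
  C: Z = 1/(jωC) = -j/(ω·C) = 0 - j1040 Ω
Step 3 — Series combination: Z_total = R + L + C = 1920 + j1523 Ω = 2451∠38.4° Ω.
Step 4 — Source phasor: V = 5.78∠45.0° V = 4.087 + j4.087 V.
Step 5 — Current: I = V / Z = 0.002343 + j0.0002699 A = 0.002358∠6.6° A.
Step 6 — Complex power: S = V·I* = 0.01068 + j0.008472 VA.
Step 7 — Real power: P = Re(S) = 0.01068 W.
Step 8 — Reactive power: Q = Im(S) = 0.008472 VAR.
Step 9 — Apparent power: |S| = 0.01363 VA.
Step 10 — Power factor: PF = P/|S| = 0.7834 (lagging).

(a) P = 0.01068 W  (b) Q = 0.008472 VAR  (c) S = 0.01363 VA  (d) PF = 0.7834 (lagging)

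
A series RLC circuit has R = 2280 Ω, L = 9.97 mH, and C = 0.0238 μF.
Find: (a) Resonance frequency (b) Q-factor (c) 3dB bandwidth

Step 1 — Resonance: ω₀ = 1/√(LC) = 1/√(0.00997·2.38e-08) = 6.492e+04 rad/s.
Step 2 — f₀ = ω₀/(2π) = 1.033e+04 Hz.
Step 3 — Series Q: Q = ω₀L/R = 6.492e+04·0.00997/2280 = 0.2839.
Step 4 — Bandwidth: Δω = ω₀/Q = 2.287e+05 rad/s; BW = Δω/(2π) = 3.64e+04 Hz.

(a) f₀ = 1.033e+04 Hz  (b) Q = 0.2839  (c) BW = 3.64e+04 Hz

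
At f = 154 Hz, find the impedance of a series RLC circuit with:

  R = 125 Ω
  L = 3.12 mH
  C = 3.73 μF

Step 1 — Angular frequency: ω = 2π·f = 2π·154 = 967.6 rad/s.
Step 2 — Component impedances:
  R: Z = R = 125 Ω
  L: Z = jωL = j·967.6·0.00312 = 0 + j3.019 Ω
  C: Z = 1/(jωC) = -j/(ω·C) = 0 - j277.1 Ω
Step 3 — Series combination: Z_total = R + L + C = 125 - j274.1 Ω = 301.2∠-65.5° Ω.

Z = 125 - j274.1 Ω = 301.2∠-65.5° Ω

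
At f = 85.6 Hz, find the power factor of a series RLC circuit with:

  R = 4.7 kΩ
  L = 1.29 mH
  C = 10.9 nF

Step 1 — Angular frequency: ω = 2π·f = 2π·85.6 = 537.8 rad/s.
Step 2 — Component impedances:
  R: Z = R = 4700 Ω
  L: Z = jωL = j·537.8·0.00129 = 0 + j0.6938 Ω
  C: Z = 1/(jωC) = -j/(ω·C) = 0 - j1.706e+05 Ω
Step 3 — Series combination: Z_total = R + L + C = 4700 - j1.706e+05 Ω = 1.706e+05∠-88.4° Ω.
Step 4 — Power factor: PF = cos(φ) = Re(Z)/|Z| = 4700/1.7064e+05 = 0.02754.
Step 5 — Type: Im(Z) = -1.706e+05 ⇒ leading (phase φ = -88.4°).

PF = 0.02754 (leading, φ = -88.4°)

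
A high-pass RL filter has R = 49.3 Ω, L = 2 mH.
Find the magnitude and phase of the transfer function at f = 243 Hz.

Step 1 — Angular frequency: ω = 2π·243 = 1527 rad/s.
Step 2 — Transfer function: H(jω) = jωL/(R + jωL).
Step 3 — Numerator jωL = j·3.054; denominator R + jωL = 49.3 + j3.054.
Step 4 — H = 0.003822 + j0.0617.
Step 5 — Magnitude: |H| = 0.06182 (-24.2 dB); phase: φ = 86.5°.

|H| = 0.06182 (-24.2 dB), φ = 86.5°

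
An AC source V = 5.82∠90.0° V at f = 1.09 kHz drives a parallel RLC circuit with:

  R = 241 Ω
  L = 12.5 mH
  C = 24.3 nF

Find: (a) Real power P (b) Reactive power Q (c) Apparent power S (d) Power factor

Step 1 — Angular frequency: ω = 2π·f = 2π·1090 = 6849 rad/s.
Step 2 — Component impedances:
  R: Z = R = 241 Ω
  L: Z = jωL = j·6849·0.0125 = 0 + j85.61 Ω
  C: Z = 1/(jωC) = -j/(ω·C) = 0 - j6009 Ω
Step 3 — Parallel combination: 1/Z_total = 1/R + 1/L + 1/C; Z_total = 27.7 + j76.86 Ω = 81.7∠70.2° Ω.
Step 4 — Source phasor: V = 5.82∠90.0° V = 0 + j5.82 V.
Step 5 — Current: I = V / Z = 0.06702 + j0.02415 A = 0.07123∠19.8° A.
Step 6 — Complex power: S = V·I* = 0.1405 + j0.39 VA.
Step 7 — Real power: P = Re(S) = 0.1405 W.
Step 8 — Reactive power: Q = Im(S) = 0.39 VAR.
Step 9 — Apparent power: |S| = 0.4146 VA.
Step 10 — Power factor: PF = P/|S| = 0.339 (lagging).

(a) P = 0.1405 W  (b) Q = 0.39 VAR  (c) S = 0.4146 VA  (d) PF = 0.339 (lagging)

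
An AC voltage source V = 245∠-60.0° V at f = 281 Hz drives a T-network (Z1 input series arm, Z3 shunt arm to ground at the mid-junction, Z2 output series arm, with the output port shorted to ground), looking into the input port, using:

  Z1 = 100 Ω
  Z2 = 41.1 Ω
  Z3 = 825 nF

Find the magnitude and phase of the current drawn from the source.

Step 1 — Angular frequency: ω = 2π·f = 2π·281 = 1766 rad/s.
Step 2 — Component impedances:
  Z1: Z = R = 100 Ω
  Z2: Z = R = 41.1 Ω
  Z3: Z = 1/(jωC) = -j/(ω·C) = 0 - j686.5 Ω
Step 3 — With the output port shorted to ground, the output series arm Z2 runs from the junction to ground; the shunt arm Z3 also runs from the junction to ground. They appear in parallel: Z3 || Z2 = 40.95 - j2.452 Ω.
Step 4 — Series with input arm Z1: Z_in = Z1 + (Z3 || Z2) = 141 - j2.452 Ω = 141∠-1.0° Ω.
Step 5 — Source phasor: V = 245∠-60.0° V = 122.5 - j212.2 V.
Step 6 — Ohm's law: I = V / Z_total = (122.5 - j212.2) / (141 - j2.452) = 0.895 - j1.49 A.
Step 7 — Convert to polar: |I| = 1.738 A, ∠I = -59.0°.

I = 1.738∠-59.0° A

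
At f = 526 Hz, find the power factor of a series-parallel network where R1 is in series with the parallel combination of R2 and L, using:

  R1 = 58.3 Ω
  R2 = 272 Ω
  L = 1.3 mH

Step 1 — Angular frequency: ω = 2π·f = 2π·526 = 3305 rad/s.
Step 2 — Component impedances:
  R1: Z = R = 58.3 Ω
  R2: Z = R = 272 Ω
  L: Z = jωL = j·3305·0.0013 = 0 + j4.296 Ω
Step 3 — Parallel branch: R2 || L = 1/(1/R2 + 1/L) = 0.06785 + j4.295 Ω.
Step 4 — Series with R1: Z_total = R1 + (R2 || L) = 58.37 + j4.295 Ω = 58.53∠4.2° Ω.
Step 5 — Power factor: PF = cos(φ) = Re(Z)/|Z| = 58.37/58.53 = 0.9973.
Step 6 — Type: Im(Z) = 4.295 ⇒ lagging (phase φ = 4.2°).

PF = 0.9973 (lagging, φ = 4.2°)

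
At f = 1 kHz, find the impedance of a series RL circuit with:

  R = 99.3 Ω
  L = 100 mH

Step 1 — Angular frequency: ω = 2π·f = 2π·1000 = 6283 rad/s.
Step 2 — Component impedances:
  R: Z = R = 99.3 Ω
  L: Z = jωL = j·6283·0.1 = 0 + j628.3 Ω
Step 3 — Series combination: Z_total = R + L = 99.3 + j628.3 Ω = 636.1∠81.0° Ω.

Z = 99.3 + j628.3 Ω = 636.1∠81.0° Ω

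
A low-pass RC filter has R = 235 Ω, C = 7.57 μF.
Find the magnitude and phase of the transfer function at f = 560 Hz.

Step 1 — Angular frequency: ω = 2π·560 = 3519 rad/s.
Step 2 — Transfer function: H(jω) = 1/(1 + jωRC).
Step 3 — Denominator: 1 + jωRC = 1 + j·3519·235·7.57e-06 = 1 + j6.259.
Step 4 — H = 0.02489 - j0.1558.
Step 5 — Magnitude: |H| = 0.1578 (-16.0 dB); phase: φ = -80.9°.

|H| = 0.1578 (-16.0 dB), φ = -80.9°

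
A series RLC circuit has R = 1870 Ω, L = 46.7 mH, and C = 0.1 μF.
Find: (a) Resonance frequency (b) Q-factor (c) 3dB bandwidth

Step 1 — Resonance condition Im(Z)=0 gives ω₀ = 1/√(LC).
Step 2 — ω₀ = 1/√(0.0467·1e-07) = 1.463e+04 rad/s.
Step 3 — f₀ = ω₀/(2π) = 2329 Hz.
Step 4 — Series Q: Q = ω₀L/R = 1.463e+04·0.0467/1870 = 0.3654.
Step 5 — 3dB bandwidth: Δω = ω₀/Q = 4.004e+04 rad/s; BW = Δω/(2π) = 6373 Hz.

(a) f₀ = 2329 Hz  (b) Q = 0.3654  (c) BW = 6373 Hz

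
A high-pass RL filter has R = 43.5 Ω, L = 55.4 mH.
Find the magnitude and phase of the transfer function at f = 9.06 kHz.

Step 1 — Angular frequency: ω = 2π·9060 = 5.693e+04 rad/s.
Step 2 — Transfer function: H(jω) = jωL/(R + jωL).
Step 3 — Numerator jωL = j·3154; denominator R + jωL = 43.5 + j3154.
Step 4 — H = 0.9998 + j0.01379.
Step 5 — Magnitude: |H| = 0.9999 (-0.0 dB); phase: φ = 0.8°.

|H| = 0.9999 (-0.0 dB), φ = 0.8°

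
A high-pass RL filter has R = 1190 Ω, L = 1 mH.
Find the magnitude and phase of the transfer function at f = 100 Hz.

Step 1 — Angular frequency: ω = 2π·100 = 628.3 rad/s.
Step 2 — Transfer function: H(jω) = jωL/(R + jωL).
Step 3 — Numerator jωL = j·0.6283; denominator R + jωL = 1190 + j0.6283.
Step 4 — H = 2.788e-07 + j0.000528.
Step 5 — Magnitude: |H| = 0.000528 (-65.5 dB); phase: φ = 90.0°.

|H| = 0.000528 (-65.5 dB), φ = 90.0°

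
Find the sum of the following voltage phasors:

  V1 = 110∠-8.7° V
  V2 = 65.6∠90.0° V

Step 1 — Convert each phasor to rectangular form:
  V1 = 110·(cos(-8.7°) + j·sin(-8.7°)) = 108.7 - j16.64 V
  V2 = 65.6·(cos(90.0°) + j·sin(90.0°)) = 0 + j65.6 V
Step 2 — Sum components: V_total = 108.7 + j48.96 V.
Step 3 — Convert to polar: |V_total| = 119.2 V, ∠V_total = 24.2°.

V_total = 119.2∠24.2° V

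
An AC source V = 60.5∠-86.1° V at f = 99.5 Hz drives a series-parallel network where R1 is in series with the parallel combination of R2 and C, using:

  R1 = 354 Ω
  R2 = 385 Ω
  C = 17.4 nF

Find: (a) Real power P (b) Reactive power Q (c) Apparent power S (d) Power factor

Step 1 — Angular frequency: ω = 2π·f = 2π·99.5 = 625.2 rad/s.
Step 2 — Component impedances:
  R1: Z = R = 354 Ω
  R2: Z = R = 385 Ω
  C: Z = 1/(jωC) = -j/(ω·C) = 0 - j9.193e+04 Ω
Step 3 — Parallel branch: R2 || C = 1/(1/R2 + 1/C) = 385 - j1.612 Ω.
Step 4 — Series with R1: Z_total = R1 + (R2 || C) = 739 - j1.612 Ω = 739∠-0.1° Ω.
Step 5 — Source phasor: V = 60.5∠-86.1° V = 4.115 - j60.36 V.
Step 6 — Current: I = V / Z = 0.005746 - j0.08167 A = 0.08187∠-86.0° A.
Step 7 — Complex power: S = V·I* = 4.953 - j0.01081 VA.
Step 8 — Real power: P = Re(S) = 4.953 W.
Step 9 — Reactive power: Q = Im(S) = -0.01081 VAR.
Step 10 — Apparent power: |S| = 4.953 VA.
Step 11 — Power factor: PF = P/|S| = 1 (leading).

(a) P = 4.953 W  (b) Q = -0.01081 VAR  (c) S = 4.953 VA  (d) PF = 1 (leading)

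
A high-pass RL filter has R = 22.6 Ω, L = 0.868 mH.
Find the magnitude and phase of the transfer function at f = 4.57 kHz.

Step 1 — Angular frequency: ω = 2π·4570 = 2.871e+04 rad/s.
Step 2 — Transfer function: H(jω) = jωL/(R + jωL).
Step 3 — Numerator jωL = j·24.92; denominator R + jωL = 22.6 + j24.92.
Step 4 — H = 0.5488 + j0.4976.
Step 5 — Magnitude: |H| = 0.7408 (-2.6 dB); phase: φ = 42.2°.

|H| = 0.7408 (-2.6 dB), φ = 42.2°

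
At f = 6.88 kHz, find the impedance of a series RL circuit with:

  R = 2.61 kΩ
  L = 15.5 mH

Step 1 — Angular frequency: ω = 2π·f = 2π·6880 = 4.323e+04 rad/s.
Step 2 — Component impedances:
  R: Z = R = 2610 Ω
  L: Z = jωL = j·4.323e+04·0.0155 = 0 + j670 Ω
Step 3 — Series combination: Z_total = R + L = 2610 + j670 Ω = 2695∠14.4° Ω.

Z = 2610 + j670 Ω = 2695∠14.4° Ω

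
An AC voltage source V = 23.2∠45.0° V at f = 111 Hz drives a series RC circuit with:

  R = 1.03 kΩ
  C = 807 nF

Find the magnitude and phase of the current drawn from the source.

Step 1 — Angular frequency: ω = 2π·f = 2π·111 = 697.4 rad/s.
Step 2 — Component impedances:
  R: Z = R = 1030 Ω
  C: Z = 1/(jωC) = -j/(ω·C) = 0 - j1777 Ω
Step 3 — Series combination: Z_total = R + C = 1030 - j1777 Ω = 2054∠-59.9° Ω.
Step 4 — Source phasor: V = 23.2∠45.0° V = 16.4 + j16.4 V.
Step 5 — Ohm's law: I = V / Z_total = (16.4 + j16.4) / (1030 - j1777) = -0.002904 + j0.01092 A.
Step 6 — Convert to polar: |I| = 0.0113 A, ∠I = 104.9°.

I = 0.0113∠104.9° A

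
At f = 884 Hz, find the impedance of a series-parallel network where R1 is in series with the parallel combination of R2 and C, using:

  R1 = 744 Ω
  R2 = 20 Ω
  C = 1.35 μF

Step 1 — Angular frequency: ω = 2π·f = 2π·884 = 5554 rad/s.
Step 2 — Component impedances:
  R1: Z = R = 744 Ω
  R2: Z = R = 20 Ω
  C: Z = 1/(jωC) = -j/(ω·C) = 0 - j133.4 Ω
Step 3 — Parallel branch: R2 || C = 1/(1/R2 + 1/C) = 19.56 - j2.933 Ω.
Step 4 — Series with R1: Z_total = R1 + (R2 || C) = 763.6 - j2.933 Ω = 763.6∠-0.2° Ω.

Z = 763.6 - j2.933 Ω = 763.6∠-0.2° Ω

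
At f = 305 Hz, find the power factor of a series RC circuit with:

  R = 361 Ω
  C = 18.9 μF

Step 1 — Angular frequency: ω = 2π·f = 2π·305 = 1916 rad/s.
Step 2 — Component impedances:
  R: Z = R = 361 Ω
  C: Z = 1/(jωC) = -j/(ω·C) = 0 - j27.61 Ω
Step 3 — Series combination: Z_total = R + C = 361 - j27.61 Ω = 362.1∠-4.4° Ω.
Step 4 — Power factor: PF = cos(φ) = Re(Z)/|Z| = 361/362.05 = 0.9971.
Step 5 — Type: Im(Z) = -27.61 ⇒ leading (phase φ = -4.4°).

PF = 0.9971 (leading, φ = -4.4°)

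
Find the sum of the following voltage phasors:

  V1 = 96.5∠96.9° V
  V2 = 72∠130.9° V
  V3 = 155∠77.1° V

Step 1 — Convert each phasor to rectangular form:
  V1 = 96.5·(cos(96.9°) + j·sin(96.9°)) = -11.59 + j95.8 V
  V2 = 72·(cos(130.9°) + j·sin(130.9°)) = -47.14 + j54.42 V
  V3 = 155·(cos(77.1°) + j·sin(77.1°)) = 34.6 + j151.1 V
Step 2 — Sum components: V_total = -24.13 + j301.3 V.
Step 3 — Convert to polar: |V_total| = 302.3 V, ∠V_total = 94.6°.

V_total = 302.3∠94.6° V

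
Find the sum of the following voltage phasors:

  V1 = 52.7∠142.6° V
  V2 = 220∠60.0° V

Step 1 — Convert each phasor to rectangular form:
  V1 = 52.7·(cos(142.6°) + j·sin(142.6°)) = -41.87 + j32.01 V
  V2 = 220·(cos(60.0°) + j·sin(60.0°)) = 110 + j190.5 V
Step 2 — Sum components: V_total = 68.13 + j222.5 V.
Step 3 — Convert to polar: |V_total| = 232.7 V, ∠V_total = 73.0°.

V_total = 232.7∠73.0° V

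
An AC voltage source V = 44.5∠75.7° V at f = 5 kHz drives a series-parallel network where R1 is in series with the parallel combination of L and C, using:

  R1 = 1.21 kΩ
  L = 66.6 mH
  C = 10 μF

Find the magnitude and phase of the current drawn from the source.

Step 1 — Angular frequency: ω = 2π·f = 2π·5000 = 3.142e+04 rad/s.
Step 2 — Component impedances:
  R1: Z = R = 1210 Ω
  L: Z = jωL = j·3.142e+04·0.0666 = 0 + j2092 Ω
  C: Z = 1/(jωC) = -j/(ω·C) = 0 - j3.183 Ω
Step 3 — Parallel branch: L || C = 1/(1/L + 1/C) = 0 - j3.188 Ω.
Step 4 — Series with R1: Z_total = R1 + (L || C) = 1210 - j3.188 Ω = 1210∠-0.2° Ω.
Step 5 — Source phasor: V = 44.5∠75.7° V = 10.99 + j43.12 V.
Step 6 — Ohm's law: I = V / Z_total = (10.99 + j43.12) / (1210 - j3.188) = 0.00899 + j0.03566 A.
Step 7 — Convert to polar: |I| = 0.03678 A, ∠I = 75.9°.

I = 0.03678∠75.9° A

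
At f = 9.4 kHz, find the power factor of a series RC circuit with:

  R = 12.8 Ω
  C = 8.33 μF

Step 1 — Angular frequency: ω = 2π·f = 2π·9400 = 5.906e+04 rad/s.
Step 2 — Component impedances:
  R: Z = R = 12.8 Ω
  C: Z = 1/(jωC) = -j/(ω·C) = 0 - j2.033 Ω
Step 3 — Series combination: Z_total = R + C = 12.8 - j2.033 Ω = 12.96∠-9.0° Ω.
Step 4 — Power factor: PF = cos(φ) = Re(Z)/|Z| = 12.8/12.9604 = 0.9876.
Step 5 — Type: Im(Z) = -2.033 ⇒ leading (phase φ = -9.0°).

PF = 0.9876 (leading, φ = -9.0°)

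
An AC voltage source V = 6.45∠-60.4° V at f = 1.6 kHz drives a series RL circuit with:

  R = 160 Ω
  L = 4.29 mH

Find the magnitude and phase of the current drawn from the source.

Step 1 — Angular frequency: ω = 2π·f = 2π·1600 = 1.005e+04 rad/s.
Step 2 — Component impedances:
  R: Z = R = 160 Ω
  L: Z = jωL = j·1.005e+04·0.00429 = 0 + j43.13 Ω
Step 3 — Series combination: Z_total = R + L = 160 + j43.13 Ω = 165.7∠15.1° Ω.
Step 4 — Source phasor: V = 6.45∠-60.4° V = 3.186 - j5.608 V.
Step 5 — Ohm's law: I = V / Z_total = (3.186 - j5.608) / (160 + j43.13) = 0.009755 - j0.03768 A.
Step 6 — Convert to polar: |I| = 0.03892 A, ∠I = -75.5°.

I = 0.03892∠-75.5° A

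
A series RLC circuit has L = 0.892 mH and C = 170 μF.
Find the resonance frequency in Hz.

Step 1 — Resonance condition Im(Z)=0 gives ω₀ = 1/√(LC).
Step 2 — ω₀ = 1/√(0.000892·0.00017) = 2568 rad/s.
Step 3 — f₀ = ω₀/(2π) = 408.7 Hz.

f₀ = 408.7 Hz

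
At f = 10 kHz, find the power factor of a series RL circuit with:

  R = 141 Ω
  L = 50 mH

Step 1 — Angular frequency: ω = 2π·f = 2π·1e+04 = 6.283e+04 rad/s.
Step 2 — Component impedances:
  R: Z = R = 141 Ω
  L: Z = jωL = j·6.283e+04·0.05 = 0 + j3142 Ω
Step 3 — Series combination: Z_total = R + L = 141 + j3142 Ω = 3145∠87.4° Ω.
Step 4 — Power factor: PF = cos(φ) = Re(Z)/|Z| = 141/3144.8 = 0.04484.
Step 5 — Type: Im(Z) = 3142 ⇒ lagging (phase φ = 87.4°).

PF = 0.04484 (lagging, φ = 87.4°)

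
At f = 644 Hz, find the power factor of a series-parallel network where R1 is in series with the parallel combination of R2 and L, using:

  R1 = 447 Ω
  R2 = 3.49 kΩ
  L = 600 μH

Step 1 — Angular frequency: ω = 2π·f = 2π·644 = 4046 rad/s.
Step 2 — Component impedances:
  R1: Z = R = 447 Ω
  R2: Z = R = 3490 Ω
  L: Z = jωL = j·4046·0.0006 = 0 + j2.428 Ω
Step 3 — Parallel branch: R2 || L = 1/(1/R2 + 1/L) = 0.001689 + j2.428 Ω.
Step 4 — Series with R1: Z_total = R1 + (R2 || L) = 447 + j2.428 Ω = 447∠0.3° Ω.
Step 5 — Power factor: PF = cos(φ) = Re(Z)/|Z| = 447/447 = 1.
Step 6 — Type: Im(Z) = 2.428 ⇒ lagging (phase φ = 0.3°).

PF = 1 (lagging, φ = 0.3°)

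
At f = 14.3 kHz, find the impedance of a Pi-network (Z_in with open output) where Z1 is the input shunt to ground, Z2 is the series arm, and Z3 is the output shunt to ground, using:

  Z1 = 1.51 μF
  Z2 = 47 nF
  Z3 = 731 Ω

Step 1 — Angular frequency: ω = 2π·f = 2π·1.43e+04 = 8.985e+04 rad/s.
Step 2 — Component impedances:
  Z1: Z = 1/(jωC) = -j/(ω·C) = 0 - j7.371 Ω
  Z2: Z = 1/(jωC) = -j/(ω·C) = 0 - j236.8 Ω
  Z3: Z = R = 731 Ω
Step 3 — With open output, the series arm Z2 and the output shunt Z3 appear in series to ground: Z2 + Z3 = 731 - j236.8 Ω.
Step 4 — Parallel with input shunt Z1: Z_in = Z1 || (Z2 + Z3) = 0.06686 - j7.348 Ω = 7.349∠-89.5° Ω.

Z = 0.06686 - j7.348 Ω = 7.349∠-89.5° Ω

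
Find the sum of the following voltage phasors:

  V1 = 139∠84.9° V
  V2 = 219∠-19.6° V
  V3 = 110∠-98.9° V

Step 1 — Convert each phasor to rectangular form:
  V1 = 139·(cos(84.9°) + j·sin(84.9°)) = 12.36 + j138.4 V
  V2 = 219·(cos(-19.6°) + j·sin(-19.6°)) = 206.3 - j73.46 V
  V3 = 110·(cos(-98.9°) + j·sin(-98.9°)) = -17.02 - j108.7 V
Step 2 — Sum components: V_total = 201.6 - j43.69 V.
Step 3 — Convert to polar: |V_total| = 206.3 V, ∠V_total = -12.2°.

V_total = 206.3∠-12.2° V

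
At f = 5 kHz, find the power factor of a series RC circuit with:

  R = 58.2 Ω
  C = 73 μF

Step 1 — Angular frequency: ω = 2π·f = 2π·5000 = 3.142e+04 rad/s.
Step 2 — Component impedances:
  R: Z = R = 58.2 Ω
  C: Z = 1/(jωC) = -j/(ω·C) = 0 - j0.436 Ω
Step 3 — Series combination: Z_total = R + C = 58.2 - j0.436 Ω = 58.2∠-0.4° Ω.
Step 4 — Power factor: PF = cos(φ) = Re(Z)/|Z| = 58.2/58.2 = 1.
Step 5 — Type: Im(Z) = -0.436 ⇒ leading (phase φ = -0.4°).

PF = 1 (leading, φ = -0.4°)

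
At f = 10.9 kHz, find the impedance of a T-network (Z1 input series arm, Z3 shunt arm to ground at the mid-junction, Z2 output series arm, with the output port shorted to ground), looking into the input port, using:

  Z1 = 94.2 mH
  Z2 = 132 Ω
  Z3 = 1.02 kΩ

Step 1 — Angular frequency: ω = 2π·f = 2π·1.09e+04 = 6.849e+04 rad/s.
Step 2 — Component impedances:
  Z1: Z = jωL = j·6.849e+04·0.0942 = 0 + j6451 Ω
  Z2: Z = R = 132 Ω
  Z3: Z = R = 1020 Ω
Step 3 — With the output port shorted to ground, the output series arm Z2 runs from the junction to ground; the shunt arm Z3 also runs from the junction to ground. They appear in parallel: Z3 || Z2 = 116.9 Ω.
Step 4 — Series with input arm Z1: Z_in = Z1 + (Z3 || Z2) = 116.9 + j6451 Ω = 6453∠89.0° Ω.

Z = 116.9 + j6451 Ω = 6453∠89.0° Ω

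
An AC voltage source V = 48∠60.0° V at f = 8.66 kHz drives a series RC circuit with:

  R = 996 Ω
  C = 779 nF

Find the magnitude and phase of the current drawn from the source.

Step 1 — Angular frequency: ω = 2π·f = 2π·8660 = 5.441e+04 rad/s.
Step 2 — Component impedances:
  R: Z = R = 996 Ω
  C: Z = 1/(jωC) = -j/(ω·C) = 0 - j23.59 Ω
Step 3 — Series combination: Z_total = R + C = 996 - j23.59 Ω = 996.3∠-1.4° Ω.
Step 4 — Source phasor: V = 48∠60.0° V = 24 + j41.57 V.
Step 5 — Ohm's law: I = V / Z_total = (24 + j41.57) / (996 - j23.59) = 0.02309 + j0.04228 A.
Step 6 — Convert to polar: |I| = 0.04818 A, ∠I = 61.4°.

I = 0.04818∠61.4° A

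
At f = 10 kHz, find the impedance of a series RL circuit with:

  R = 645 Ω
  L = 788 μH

Step 1 — Angular frequency: ω = 2π·f = 2π·1e+04 = 6.283e+04 rad/s.
Step 2 — Component impedances:
  R: Z = R = 645 Ω
  L: Z = jωL = j·6.283e+04·0.000788 = 0 + j49.51 Ω
Step 3 — Series combination: Z_total = R + L = 645 + j49.51 Ω = 646.9∠4.4° Ω.

Z = 645 + j49.51 Ω = 646.9∠4.4° Ω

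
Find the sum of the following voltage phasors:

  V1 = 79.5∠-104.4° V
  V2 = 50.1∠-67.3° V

Step 1 — Convert each phasor to rectangular form:
  V1 = 79.5·(cos(-104.4°) + j·sin(-104.4°)) = -19.77 - j77 V
  V2 = 50.1·(cos(-67.3°) + j·sin(-67.3°)) = 19.33 - j46.22 V
Step 2 — Sum components: V_total = -0.437 - j123.2 V.
Step 3 — Convert to polar: |V_total| = 123.2 V, ∠V_total = -90.2°.

V_total = 123.2∠-90.2° V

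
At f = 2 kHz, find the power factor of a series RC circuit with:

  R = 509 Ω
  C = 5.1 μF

Step 1 — Angular frequency: ω = 2π·f = 2π·2000 = 1.257e+04 rad/s.
Step 2 — Component impedances:
  R: Z = R = 509 Ω
  C: Z = 1/(jωC) = -j/(ω·C) = 0 - j15.6 Ω
Step 3 — Series combination: Z_total = R + C = 509 - j15.6 Ω = 509.2∠-1.8° Ω.
Step 4 — Power factor: PF = cos(φ) = Re(Z)/|Z| = 509/509.24 = 0.9995.
Step 5 — Type: Im(Z) = -15.6 ⇒ leading (phase φ = -1.8°).

PF = 0.9995 (leading, φ = -1.8°)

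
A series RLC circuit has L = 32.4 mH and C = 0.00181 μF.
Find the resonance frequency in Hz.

Step 1 — Resonance condition Im(Z)=0 gives ω₀ = 1/√(LC).
Step 2 — ω₀ = 1/√(0.0324·1.81e-09) = 1.306e+05 rad/s.
Step 3 — f₀ = ω₀/(2π) = 2.078e+04 Hz.

f₀ = 2.078e+04 Hz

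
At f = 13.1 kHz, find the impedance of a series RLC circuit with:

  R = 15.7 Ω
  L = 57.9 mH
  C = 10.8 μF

Step 1 — Angular frequency: ω = 2π·f = 2π·1.31e+04 = 8.231e+04 rad/s.
Step 2 — Component impedances:
  R: Z = R = 15.7 Ω
  L: Z = jωL = j·8.231e+04·0.0579 = 0 + j4766 Ω
  C: Z = 1/(jωC) = -j/(ω·C) = 0 - j1.125 Ω
Step 3 — Series combination: Z_total = R + L + C = 15.7 + j4765 Ω = 4765∠89.8° Ω.

Z = 15.7 + j4765 Ω = 4765∠89.8° Ω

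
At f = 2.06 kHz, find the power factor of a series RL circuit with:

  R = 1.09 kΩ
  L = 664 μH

Step 1 — Angular frequency: ω = 2π·f = 2π·2060 = 1.294e+04 rad/s.
Step 2 — Component impedances:
  R: Z = R = 1090 Ω
  L: Z = jωL = j·1.294e+04·0.000664 = 0 + j8.594 Ω
Step 3 — Series combination: Z_total = R + L = 1090 + j8.594 Ω = 1090∠0.5° Ω.
Step 4 — Power factor: PF = cos(φ) = Re(Z)/|Z| = 1090/1090 = 1.
Step 5 — Type: Im(Z) = 8.594 ⇒ lagging (phase φ = 0.5°).

PF = 1 (lagging, φ = 0.5°)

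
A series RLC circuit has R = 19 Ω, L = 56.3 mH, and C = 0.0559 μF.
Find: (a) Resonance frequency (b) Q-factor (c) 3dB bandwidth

Step 1 — Resonance: ω₀ = 1/√(LC) = 1/√(0.0563·5.59e-08) = 1.783e+04 rad/s.
Step 2 — f₀ = ω₀/(2π) = 2837 Hz.
Step 3 — Series Q: Q = ω₀L/R = 1.783e+04·0.0563/19 = 52.82.
Step 4 — Bandwidth: Δω = ω₀/Q = 337.5 rad/s; BW = Δω/(2π) = 53.71 Hz.

(a) f₀ = 2837 Hz  (b) Q = 52.82  (c) BW = 53.71 Hz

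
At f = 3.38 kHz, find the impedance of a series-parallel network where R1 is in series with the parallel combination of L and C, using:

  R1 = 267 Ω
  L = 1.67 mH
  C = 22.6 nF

Step 1 — Angular frequency: ω = 2π·f = 2π·3380 = 2.124e+04 rad/s.
Step 2 — Component impedances:
  R1: Z = R = 267 Ω
  L: Z = jωL = j·2.124e+04·0.00167 = 0 + j35.47 Ω
  C: Z = 1/(jωC) = -j/(ω·C) = 0 - j2084 Ω
Step 3 — Parallel branch: L || C = 1/(1/L + 1/C) = 0 + j36.08 Ω.
Step 4 — Series with R1: Z_total = R1 + (L || C) = 267 + j36.08 Ω = 269.4∠7.7° Ω.

Z = 267 + j36.08 Ω = 269.4∠7.7° Ω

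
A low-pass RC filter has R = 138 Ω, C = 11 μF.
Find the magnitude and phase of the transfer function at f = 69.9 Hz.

Step 1 — Angular frequency: ω = 2π·69.9 = 439.2 rad/s.
Step 2 — Transfer function: H(jω) = 1/(1 + jωRC).
Step 3 — Denominator: 1 + jωRC = 1 + j·439.2·138·1.1e-05 = 1 + j0.6667.
Step 4 — H = 0.6923 - j0.4615.
Step 5 — Magnitude: |H| = 0.832 (-1.6 dB); phase: φ = -33.7°.

|H| = 0.832 (-1.6 dB), φ = -33.7°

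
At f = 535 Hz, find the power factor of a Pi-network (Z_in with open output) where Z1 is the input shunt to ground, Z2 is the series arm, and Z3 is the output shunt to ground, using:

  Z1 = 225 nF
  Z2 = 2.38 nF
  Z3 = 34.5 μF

Step 1 — Angular frequency: ω = 2π·f = 2π·535 = 3362 rad/s.
Step 2 — Component impedances:
  Z1: Z = 1/(jωC) = -j/(ω·C) = 0 - j1322 Ω
  Z2: Z = 1/(jωC) = -j/(ω·C) = 0 - j1.25e+05 Ω
  Z3: Z = 1/(jωC) = -j/(ω·C) = 0 - j8.623 Ω
Step 3 — With open output, the series arm Z2 and the output shunt Z3 appear in series to ground: Z2 + Z3 = 0 - j1.25e+05 Ω.
Step 4 — Parallel with input shunt Z1: Z_in = Z1 || (Z2 + Z3) = 0 - j1308 Ω = 1308∠-90.0° Ω.
Step 5 — Power factor: PF = cos(φ) = Re(Z)/|Z| = 0/1308 = 0.
Step 6 — Type: Im(Z) = -1308 ⇒ leading (phase φ = -90.0°).

PF = 0 (leading, φ = -90.0°)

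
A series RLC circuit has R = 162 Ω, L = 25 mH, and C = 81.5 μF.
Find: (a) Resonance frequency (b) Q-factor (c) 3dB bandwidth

Step 1 — Resonance: ω₀ = 1/√(LC) = 1/√(0.025·8.15e-05) = 700.6 rad/s.
Step 2 — f₀ = ω₀/(2π) = 111.5 Hz.
Step 3 — Series Q: Q = ω₀L/R = 700.6·0.025/162 = 0.1081.
Step 4 — Bandwidth: Δω = ω₀/Q = 6480 rad/s; BW = Δω/(2π) = 1031 Hz.

(a) f₀ = 111.5 Hz  (b) Q = 0.1081  (c) BW = 1031 Hz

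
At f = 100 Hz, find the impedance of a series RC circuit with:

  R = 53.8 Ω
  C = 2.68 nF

Step 1 — Angular frequency: ω = 2π·f = 2π·100 = 628.3 rad/s.
Step 2 — Component impedances:
  R: Z = R = 53.8 Ω
  C: Z = 1/(jωC) = -j/(ω·C) = 0 - j5.939e+05 Ω
Step 3 — Series combination: Z_total = R + C = 53.8 - j5.939e+05 Ω = 5.939e+05∠-90.0° Ω.

Z = 53.8 - j5.939e+05 Ω = 5.939e+05∠-90.0° Ω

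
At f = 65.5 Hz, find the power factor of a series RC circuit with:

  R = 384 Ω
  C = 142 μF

Step 1 — Angular frequency: ω = 2π·f = 2π·65.5 = 411.5 rad/s.
Step 2 — Component impedances:
  R: Z = R = 384 Ω
  C: Z = 1/(jωC) = -j/(ω·C) = 0 - j17.11 Ω
Step 3 — Series combination: Z_total = R + C = 384 - j17.11 Ω = 384.4∠-2.6° Ω.
Step 4 — Power factor: PF = cos(φ) = Re(Z)/|Z| = 384/384.4 = 0.999.
Step 5 — Type: Im(Z) = -17.11 ⇒ leading (phase φ = -2.6°).

PF = 0.999 (leading, φ = -2.6°)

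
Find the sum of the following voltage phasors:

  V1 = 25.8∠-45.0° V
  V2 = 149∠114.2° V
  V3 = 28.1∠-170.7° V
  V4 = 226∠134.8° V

Step 1 — Convert each phasor to rectangular form:
  V1 = 25.8·(cos(-45.0°) + j·sin(-45.0°)) = 18.24 - j18.24 V
  V2 = 149·(cos(114.2°) + j·sin(114.2°)) = -61.08 + j135.9 V
  V3 = 28.1·(cos(-170.7°) + j·sin(-170.7°)) = -27.73 - j4.541 V
  V4 = 226·(cos(134.8°) + j·sin(134.8°)) = -159.2 + j160.4 V
Step 2 — Sum components: V_total = -229.8 + j273.5 V.
Step 3 — Convert to polar: |V_total| = 357.2 V, ∠V_total = 130.0°.

V_total = 357.2∠130.0° V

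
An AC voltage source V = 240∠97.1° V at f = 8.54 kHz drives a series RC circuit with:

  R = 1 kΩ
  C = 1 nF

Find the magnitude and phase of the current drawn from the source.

Step 1 — Angular frequency: ω = 2π·f = 2π·8540 = 5.366e+04 rad/s.
Step 2 — Component impedances:
  R: Z = R = 1000 Ω
  C: Z = 1/(jωC) = -j/(ω·C) = 0 - j1.864e+04 Ω
Step 3 — Series combination: Z_total = R + C = 1000 - j1.864e+04 Ω = 1.866e+04∠-86.9° Ω.
Step 4 — Source phasor: V = 240∠97.1° V = -29.66 + j238.2 V.
Step 5 — Ohm's law: I = V / Z_total = (-29.66 + j238.2) / (1000 - j1.864e+04) = -0.01283 - j0.0009034 A.
Step 6 — Convert to polar: |I| = 0.01286 A, ∠I = -176.0°.

I = 0.01286∠-176.0° A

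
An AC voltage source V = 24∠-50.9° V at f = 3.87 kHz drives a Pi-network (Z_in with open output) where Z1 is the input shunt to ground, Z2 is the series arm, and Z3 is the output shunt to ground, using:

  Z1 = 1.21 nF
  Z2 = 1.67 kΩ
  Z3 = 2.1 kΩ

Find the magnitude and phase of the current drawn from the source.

Step 1 — Angular frequency: ω = 2π·f = 2π·3870 = 2.432e+04 rad/s.
Step 2 — Component impedances:
  Z1: Z = 1/(jωC) = -j/(ω·C) = 0 - j3.399e+04 Ω
  Z2: Z = R = 1670 Ω
  Z3: Z = R = 2100 Ω
Step 3 — With open output, the series arm Z2 and the output shunt Z3 appear in series to ground: Z2 + Z3 = 3770 Ω.
Step 4 — Parallel with input shunt Z1: Z_in = Z1 || (Z2 + Z3) = 3724 - j413.1 Ω = 3747∠-6.3° Ω.
Step 5 — Source phasor: V = 24∠-50.9° V = 15.14 - j18.63 V.
Step 6 — Ohm's law: I = V / Z_total = (15.14 - j18.63) / (3724 - j413.1) = 0.004563 - j0.004495 A.
Step 7 — Convert to polar: |I| = 0.006405 A, ∠I = -44.6°.

I = 0.006405∠-44.6° A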